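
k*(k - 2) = k^2 - 2*k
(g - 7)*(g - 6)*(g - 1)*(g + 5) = g^4 - 9*g^3 - 15*g^2 + 233*g - 210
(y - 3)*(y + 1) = y^2 - 2*y - 3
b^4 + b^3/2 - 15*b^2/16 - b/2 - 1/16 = (b - 1)*(b + 1/4)^2*(b + 1)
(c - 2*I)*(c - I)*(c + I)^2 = c^4 - I*c^3 + 3*c^2 - I*c + 2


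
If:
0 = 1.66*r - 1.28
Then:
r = 0.77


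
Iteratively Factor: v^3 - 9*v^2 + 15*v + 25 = (v + 1)*(v^2 - 10*v + 25) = (v - 5)*(v + 1)*(v - 5)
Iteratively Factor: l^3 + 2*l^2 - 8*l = (l + 4)*(l^2 - 2*l) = l*(l + 4)*(l - 2)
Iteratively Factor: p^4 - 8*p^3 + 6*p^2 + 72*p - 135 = (p - 3)*(p^3 - 5*p^2 - 9*p + 45) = (p - 3)*(p + 3)*(p^2 - 8*p + 15) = (p - 3)^2*(p + 3)*(p - 5)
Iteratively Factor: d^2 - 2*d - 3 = (d + 1)*(d - 3)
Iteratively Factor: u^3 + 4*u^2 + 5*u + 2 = (u + 1)*(u^2 + 3*u + 2) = (u + 1)*(u + 2)*(u + 1)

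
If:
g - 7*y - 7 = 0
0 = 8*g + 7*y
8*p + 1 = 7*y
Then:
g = 7/9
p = -65/72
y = -8/9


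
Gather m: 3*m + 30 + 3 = 3*m + 33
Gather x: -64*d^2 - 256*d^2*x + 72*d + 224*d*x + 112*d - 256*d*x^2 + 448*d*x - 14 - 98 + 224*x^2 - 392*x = -64*d^2 + 184*d + x^2*(224 - 256*d) + x*(-256*d^2 + 672*d - 392) - 112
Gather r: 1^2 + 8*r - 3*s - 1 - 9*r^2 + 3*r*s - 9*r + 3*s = -9*r^2 + r*(3*s - 1)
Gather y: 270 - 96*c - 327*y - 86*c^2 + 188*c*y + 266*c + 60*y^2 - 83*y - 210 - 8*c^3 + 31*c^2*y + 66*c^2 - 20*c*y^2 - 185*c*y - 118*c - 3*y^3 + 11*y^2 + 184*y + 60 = -8*c^3 - 20*c^2 + 52*c - 3*y^3 + y^2*(71 - 20*c) + y*(31*c^2 + 3*c - 226) + 120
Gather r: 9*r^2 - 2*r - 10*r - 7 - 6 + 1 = 9*r^2 - 12*r - 12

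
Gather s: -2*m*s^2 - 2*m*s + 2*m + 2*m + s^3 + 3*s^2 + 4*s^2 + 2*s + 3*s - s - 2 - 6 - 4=4*m + s^3 + s^2*(7 - 2*m) + s*(4 - 2*m) - 12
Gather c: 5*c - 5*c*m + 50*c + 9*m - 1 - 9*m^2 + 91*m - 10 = c*(55 - 5*m) - 9*m^2 + 100*m - 11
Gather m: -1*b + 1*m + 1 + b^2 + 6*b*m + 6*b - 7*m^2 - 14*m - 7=b^2 + 5*b - 7*m^2 + m*(6*b - 13) - 6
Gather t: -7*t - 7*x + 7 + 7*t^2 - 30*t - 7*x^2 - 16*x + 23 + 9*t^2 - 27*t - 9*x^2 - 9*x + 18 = 16*t^2 - 64*t - 16*x^2 - 32*x + 48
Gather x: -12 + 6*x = 6*x - 12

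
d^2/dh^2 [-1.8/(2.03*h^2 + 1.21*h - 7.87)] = (14.83524*h^2 + 8.84268*h - 1.8*(4.06*h + 1.21)*(8.12*h + 2.42) - 57.51396)/(2.03*h^2 + 1.21*h - 7.87)^3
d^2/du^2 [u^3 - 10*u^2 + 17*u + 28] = 6*u - 20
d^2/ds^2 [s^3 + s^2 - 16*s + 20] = 6*s + 2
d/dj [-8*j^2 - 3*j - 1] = -16*j - 3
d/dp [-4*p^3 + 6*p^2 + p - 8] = -12*p^2 + 12*p + 1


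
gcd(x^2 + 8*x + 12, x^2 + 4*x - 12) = x + 6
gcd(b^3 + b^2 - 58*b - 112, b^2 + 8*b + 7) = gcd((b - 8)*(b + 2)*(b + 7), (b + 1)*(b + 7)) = b + 7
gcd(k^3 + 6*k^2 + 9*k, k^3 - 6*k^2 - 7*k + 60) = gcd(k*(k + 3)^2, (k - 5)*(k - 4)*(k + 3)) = k + 3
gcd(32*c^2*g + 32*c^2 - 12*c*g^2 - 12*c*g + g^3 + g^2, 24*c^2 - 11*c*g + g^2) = 8*c - g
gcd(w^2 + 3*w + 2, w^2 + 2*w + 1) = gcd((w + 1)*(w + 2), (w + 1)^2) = w + 1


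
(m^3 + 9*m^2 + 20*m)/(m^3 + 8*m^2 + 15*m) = (m + 4)/(m + 3)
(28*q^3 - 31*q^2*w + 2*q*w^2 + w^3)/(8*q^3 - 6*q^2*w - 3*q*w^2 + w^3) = (7*q + w)/(2*q + w)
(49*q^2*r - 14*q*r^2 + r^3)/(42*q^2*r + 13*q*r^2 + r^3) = (49*q^2 - 14*q*r + r^2)/(42*q^2 + 13*q*r + r^2)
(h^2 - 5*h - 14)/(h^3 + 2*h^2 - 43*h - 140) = (h + 2)/(h^2 + 9*h + 20)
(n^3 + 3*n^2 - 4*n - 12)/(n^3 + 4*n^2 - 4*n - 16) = (n + 3)/(n + 4)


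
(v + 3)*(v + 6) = v^2 + 9*v + 18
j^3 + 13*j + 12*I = (j - 4*I)*(j + I)*(j + 3*I)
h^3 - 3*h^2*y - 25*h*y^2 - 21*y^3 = (h - 7*y)*(h + y)*(h + 3*y)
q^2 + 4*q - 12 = (q - 2)*(q + 6)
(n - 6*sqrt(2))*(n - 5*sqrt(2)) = n^2 - 11*sqrt(2)*n + 60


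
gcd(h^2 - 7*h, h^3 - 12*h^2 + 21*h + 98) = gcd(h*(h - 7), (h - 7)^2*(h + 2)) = h - 7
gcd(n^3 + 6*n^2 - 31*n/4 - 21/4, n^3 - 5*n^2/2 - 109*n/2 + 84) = n^2 + 11*n/2 - 21/2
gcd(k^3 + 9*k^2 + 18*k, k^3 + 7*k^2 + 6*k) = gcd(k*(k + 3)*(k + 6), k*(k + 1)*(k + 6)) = k^2 + 6*k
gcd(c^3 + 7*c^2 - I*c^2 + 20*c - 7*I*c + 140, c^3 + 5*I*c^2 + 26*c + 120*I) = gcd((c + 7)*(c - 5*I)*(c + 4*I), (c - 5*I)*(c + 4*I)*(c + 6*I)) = c^2 - I*c + 20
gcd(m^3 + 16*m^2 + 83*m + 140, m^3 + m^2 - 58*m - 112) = m + 7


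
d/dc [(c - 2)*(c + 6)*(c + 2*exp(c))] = 2*c^2*exp(c) + 3*c^2 + 12*c*exp(c) + 8*c - 16*exp(c) - 12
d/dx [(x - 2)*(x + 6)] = 2*x + 4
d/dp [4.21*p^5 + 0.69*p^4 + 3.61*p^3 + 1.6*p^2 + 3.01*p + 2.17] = 21.05*p^4 + 2.76*p^3 + 10.83*p^2 + 3.2*p + 3.01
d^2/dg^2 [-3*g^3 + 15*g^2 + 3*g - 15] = 30 - 18*g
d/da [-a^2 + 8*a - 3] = 8 - 2*a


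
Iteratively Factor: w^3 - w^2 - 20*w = (w - 5)*(w^2 + 4*w) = (w - 5)*(w + 4)*(w)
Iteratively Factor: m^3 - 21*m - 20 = (m + 4)*(m^2 - 4*m - 5) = (m + 1)*(m + 4)*(m - 5)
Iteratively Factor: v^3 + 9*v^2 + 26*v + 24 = (v + 2)*(v^2 + 7*v + 12) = (v + 2)*(v + 3)*(v + 4)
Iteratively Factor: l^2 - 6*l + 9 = (l - 3)*(l - 3)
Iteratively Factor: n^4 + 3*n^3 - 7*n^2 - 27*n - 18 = (n + 2)*(n^3 + n^2 - 9*n - 9) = (n + 2)*(n + 3)*(n^2 - 2*n - 3) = (n + 1)*(n + 2)*(n + 3)*(n - 3)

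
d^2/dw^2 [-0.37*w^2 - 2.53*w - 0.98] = -0.740000000000000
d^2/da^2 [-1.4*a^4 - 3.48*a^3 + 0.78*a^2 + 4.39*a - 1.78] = -16.8*a^2 - 20.88*a + 1.56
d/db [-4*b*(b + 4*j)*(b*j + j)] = 4*j*(-3*b^2 - 8*b*j - 2*b - 4*j)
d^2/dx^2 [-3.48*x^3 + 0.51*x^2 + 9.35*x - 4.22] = 1.02 - 20.88*x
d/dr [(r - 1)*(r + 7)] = 2*r + 6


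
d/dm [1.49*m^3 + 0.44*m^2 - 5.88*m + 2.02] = 4.47*m^2 + 0.88*m - 5.88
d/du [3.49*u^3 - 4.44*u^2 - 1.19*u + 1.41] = 10.47*u^2 - 8.88*u - 1.19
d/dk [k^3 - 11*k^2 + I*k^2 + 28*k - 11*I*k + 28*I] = 3*k^2 + 2*k*(-11 + I) + 28 - 11*I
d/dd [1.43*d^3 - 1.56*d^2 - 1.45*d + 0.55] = 4.29*d^2 - 3.12*d - 1.45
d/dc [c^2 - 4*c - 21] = 2*c - 4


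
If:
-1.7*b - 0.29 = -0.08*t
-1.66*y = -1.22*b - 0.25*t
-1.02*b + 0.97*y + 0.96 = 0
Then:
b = -0.53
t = -7.69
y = -1.55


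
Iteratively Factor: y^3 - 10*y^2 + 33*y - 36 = (y - 4)*(y^2 - 6*y + 9) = (y - 4)*(y - 3)*(y - 3)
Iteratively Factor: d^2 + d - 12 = (d + 4)*(d - 3)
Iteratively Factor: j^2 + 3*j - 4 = (j - 1)*(j + 4)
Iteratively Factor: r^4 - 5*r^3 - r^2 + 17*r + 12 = (r + 1)*(r^3 - 6*r^2 + 5*r + 12) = (r + 1)^2*(r^2 - 7*r + 12) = (r - 3)*(r + 1)^2*(r - 4)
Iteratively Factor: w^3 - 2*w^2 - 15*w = (w)*(w^2 - 2*w - 15) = w*(w - 5)*(w + 3)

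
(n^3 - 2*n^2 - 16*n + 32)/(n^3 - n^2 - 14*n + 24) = (n - 4)/(n - 3)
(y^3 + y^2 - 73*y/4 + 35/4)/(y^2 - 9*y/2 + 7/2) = (2*y^2 + 9*y - 5)/(2*(y - 1))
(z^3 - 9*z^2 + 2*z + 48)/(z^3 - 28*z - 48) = (z^2 - 11*z + 24)/(z^2 - 2*z - 24)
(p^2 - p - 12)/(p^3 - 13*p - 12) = 1/(p + 1)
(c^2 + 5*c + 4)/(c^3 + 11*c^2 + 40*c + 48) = (c + 1)/(c^2 + 7*c + 12)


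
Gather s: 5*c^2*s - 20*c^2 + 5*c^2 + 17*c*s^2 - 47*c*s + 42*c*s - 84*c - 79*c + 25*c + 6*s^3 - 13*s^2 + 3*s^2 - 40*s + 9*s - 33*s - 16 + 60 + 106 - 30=-15*c^2 - 138*c + 6*s^3 + s^2*(17*c - 10) + s*(5*c^2 - 5*c - 64) + 120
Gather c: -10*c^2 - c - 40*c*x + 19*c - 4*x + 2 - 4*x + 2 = -10*c^2 + c*(18 - 40*x) - 8*x + 4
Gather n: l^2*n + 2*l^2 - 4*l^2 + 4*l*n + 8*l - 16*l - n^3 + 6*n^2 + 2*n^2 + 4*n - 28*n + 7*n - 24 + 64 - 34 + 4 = -2*l^2 - 8*l - n^3 + 8*n^2 + n*(l^2 + 4*l - 17) + 10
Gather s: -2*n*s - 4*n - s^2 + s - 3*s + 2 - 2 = -4*n - s^2 + s*(-2*n - 2)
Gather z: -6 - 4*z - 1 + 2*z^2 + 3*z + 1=2*z^2 - z - 6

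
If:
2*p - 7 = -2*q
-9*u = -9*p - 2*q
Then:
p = 9*u/7 - 1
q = 9/2 - 9*u/7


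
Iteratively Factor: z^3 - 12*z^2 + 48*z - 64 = (z - 4)*(z^2 - 8*z + 16) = (z - 4)^2*(z - 4)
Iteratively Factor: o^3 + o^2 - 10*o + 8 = (o - 1)*(o^2 + 2*o - 8) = (o - 2)*(o - 1)*(o + 4)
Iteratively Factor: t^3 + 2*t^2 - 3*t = (t + 3)*(t^2 - t) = (t - 1)*(t + 3)*(t)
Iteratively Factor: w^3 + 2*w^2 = (w)*(w^2 + 2*w) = w^2*(w + 2)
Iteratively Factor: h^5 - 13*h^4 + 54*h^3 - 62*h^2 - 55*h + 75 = (h - 5)*(h^4 - 8*h^3 + 14*h^2 + 8*h - 15) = (h - 5)*(h + 1)*(h^3 - 9*h^2 + 23*h - 15) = (h - 5)^2*(h + 1)*(h^2 - 4*h + 3) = (h - 5)^2*(h - 3)*(h + 1)*(h - 1)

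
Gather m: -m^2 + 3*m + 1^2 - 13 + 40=-m^2 + 3*m + 28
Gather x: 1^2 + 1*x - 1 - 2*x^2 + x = -2*x^2 + 2*x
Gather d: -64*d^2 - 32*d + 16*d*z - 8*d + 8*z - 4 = -64*d^2 + d*(16*z - 40) + 8*z - 4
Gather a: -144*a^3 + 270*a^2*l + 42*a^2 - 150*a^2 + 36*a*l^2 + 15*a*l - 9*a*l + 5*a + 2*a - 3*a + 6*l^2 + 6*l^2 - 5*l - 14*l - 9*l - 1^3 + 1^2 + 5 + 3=-144*a^3 + a^2*(270*l - 108) + a*(36*l^2 + 6*l + 4) + 12*l^2 - 28*l + 8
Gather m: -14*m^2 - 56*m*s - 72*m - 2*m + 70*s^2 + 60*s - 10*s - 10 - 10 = -14*m^2 + m*(-56*s - 74) + 70*s^2 + 50*s - 20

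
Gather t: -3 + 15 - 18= -6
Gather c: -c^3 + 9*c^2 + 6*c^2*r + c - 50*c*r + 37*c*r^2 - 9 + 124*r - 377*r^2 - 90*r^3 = -c^3 + c^2*(6*r + 9) + c*(37*r^2 - 50*r + 1) - 90*r^3 - 377*r^2 + 124*r - 9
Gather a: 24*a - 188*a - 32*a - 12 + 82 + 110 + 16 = 196 - 196*a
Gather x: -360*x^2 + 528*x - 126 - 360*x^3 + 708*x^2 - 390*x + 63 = -360*x^3 + 348*x^2 + 138*x - 63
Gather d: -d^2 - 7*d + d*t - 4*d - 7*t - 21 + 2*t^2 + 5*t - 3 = -d^2 + d*(t - 11) + 2*t^2 - 2*t - 24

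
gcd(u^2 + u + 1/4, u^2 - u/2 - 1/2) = u + 1/2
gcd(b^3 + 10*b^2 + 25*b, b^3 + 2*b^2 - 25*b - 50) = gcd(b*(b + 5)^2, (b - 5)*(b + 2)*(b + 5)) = b + 5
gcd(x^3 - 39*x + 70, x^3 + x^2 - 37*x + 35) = x^2 + 2*x - 35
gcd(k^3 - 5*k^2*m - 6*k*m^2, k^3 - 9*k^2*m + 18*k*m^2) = k^2 - 6*k*m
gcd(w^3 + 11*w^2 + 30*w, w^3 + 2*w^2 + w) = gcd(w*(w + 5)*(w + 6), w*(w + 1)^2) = w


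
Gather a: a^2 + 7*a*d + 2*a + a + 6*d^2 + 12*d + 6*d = a^2 + a*(7*d + 3) + 6*d^2 + 18*d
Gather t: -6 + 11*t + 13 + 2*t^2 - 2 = 2*t^2 + 11*t + 5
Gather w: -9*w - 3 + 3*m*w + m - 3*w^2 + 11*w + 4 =m - 3*w^2 + w*(3*m + 2) + 1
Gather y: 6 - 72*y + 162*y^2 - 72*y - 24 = 162*y^2 - 144*y - 18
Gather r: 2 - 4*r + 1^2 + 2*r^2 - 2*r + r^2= 3*r^2 - 6*r + 3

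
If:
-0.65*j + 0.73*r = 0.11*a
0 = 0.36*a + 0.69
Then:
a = -1.92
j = 1.12307692307692*r + 0.324358974358974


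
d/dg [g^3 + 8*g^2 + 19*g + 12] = 3*g^2 + 16*g + 19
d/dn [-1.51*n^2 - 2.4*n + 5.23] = -3.02*n - 2.4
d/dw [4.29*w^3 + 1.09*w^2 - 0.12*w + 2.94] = 12.87*w^2 + 2.18*w - 0.12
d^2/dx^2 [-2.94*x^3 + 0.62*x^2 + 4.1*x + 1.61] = 1.24 - 17.64*x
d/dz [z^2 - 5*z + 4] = 2*z - 5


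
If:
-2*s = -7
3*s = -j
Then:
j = -21/2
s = 7/2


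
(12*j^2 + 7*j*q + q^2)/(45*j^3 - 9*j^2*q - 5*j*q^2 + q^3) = (4*j + q)/(15*j^2 - 8*j*q + q^2)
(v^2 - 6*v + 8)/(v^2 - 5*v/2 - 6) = 2*(v - 2)/(2*v + 3)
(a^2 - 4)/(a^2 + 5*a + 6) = (a - 2)/(a + 3)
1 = 1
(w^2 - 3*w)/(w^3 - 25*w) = (w - 3)/(w^2 - 25)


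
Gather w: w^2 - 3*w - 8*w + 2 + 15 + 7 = w^2 - 11*w + 24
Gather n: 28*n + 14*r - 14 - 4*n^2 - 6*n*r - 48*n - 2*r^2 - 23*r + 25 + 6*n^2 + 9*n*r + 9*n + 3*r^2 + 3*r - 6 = 2*n^2 + n*(3*r - 11) + r^2 - 6*r + 5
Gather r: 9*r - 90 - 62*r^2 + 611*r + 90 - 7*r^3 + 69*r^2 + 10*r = -7*r^3 + 7*r^2 + 630*r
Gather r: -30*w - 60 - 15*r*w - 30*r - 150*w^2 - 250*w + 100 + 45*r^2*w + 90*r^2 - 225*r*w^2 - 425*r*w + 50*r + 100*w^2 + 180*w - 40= r^2*(45*w + 90) + r*(-225*w^2 - 440*w + 20) - 50*w^2 - 100*w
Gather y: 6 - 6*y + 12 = 18 - 6*y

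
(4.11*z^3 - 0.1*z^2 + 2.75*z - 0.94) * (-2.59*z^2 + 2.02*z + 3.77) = -10.6449*z^5 + 8.5612*z^4 + 8.1702*z^3 + 7.6126*z^2 + 8.4687*z - 3.5438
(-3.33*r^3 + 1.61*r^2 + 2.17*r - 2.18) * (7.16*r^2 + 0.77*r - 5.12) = -23.8428*r^5 + 8.9635*r^4 + 33.8265*r^3 - 22.1811*r^2 - 12.789*r + 11.1616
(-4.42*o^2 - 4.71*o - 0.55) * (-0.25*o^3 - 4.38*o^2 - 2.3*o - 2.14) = 1.105*o^5 + 20.5371*o^4 + 30.9333*o^3 + 22.7008*o^2 + 11.3444*o + 1.177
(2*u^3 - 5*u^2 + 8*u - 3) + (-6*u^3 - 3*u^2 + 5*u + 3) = -4*u^3 - 8*u^2 + 13*u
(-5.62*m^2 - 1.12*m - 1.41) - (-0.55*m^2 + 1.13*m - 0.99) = -5.07*m^2 - 2.25*m - 0.42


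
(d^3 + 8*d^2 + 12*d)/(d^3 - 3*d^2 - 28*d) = (d^2 + 8*d + 12)/(d^2 - 3*d - 28)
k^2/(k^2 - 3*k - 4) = k^2/(k^2 - 3*k - 4)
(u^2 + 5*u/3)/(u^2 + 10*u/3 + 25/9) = 3*u/(3*u + 5)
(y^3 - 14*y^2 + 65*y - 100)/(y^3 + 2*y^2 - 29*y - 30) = (y^2 - 9*y + 20)/(y^2 + 7*y + 6)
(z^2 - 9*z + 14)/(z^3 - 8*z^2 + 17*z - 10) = (z - 7)/(z^2 - 6*z + 5)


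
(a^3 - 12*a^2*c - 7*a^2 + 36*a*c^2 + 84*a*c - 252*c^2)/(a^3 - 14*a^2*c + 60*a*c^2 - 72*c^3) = (a - 7)/(a - 2*c)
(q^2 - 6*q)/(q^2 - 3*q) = (q - 6)/(q - 3)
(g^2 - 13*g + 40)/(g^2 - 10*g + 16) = (g - 5)/(g - 2)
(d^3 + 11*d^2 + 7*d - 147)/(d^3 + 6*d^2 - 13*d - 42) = (d + 7)/(d + 2)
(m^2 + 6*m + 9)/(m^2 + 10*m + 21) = (m + 3)/(m + 7)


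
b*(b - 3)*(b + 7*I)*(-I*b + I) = -I*b^4 + 7*b^3 + 4*I*b^3 - 28*b^2 - 3*I*b^2 + 21*b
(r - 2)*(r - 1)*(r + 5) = r^3 + 2*r^2 - 13*r + 10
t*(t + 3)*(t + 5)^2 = t^4 + 13*t^3 + 55*t^2 + 75*t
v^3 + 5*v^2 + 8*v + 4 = (v + 1)*(v + 2)^2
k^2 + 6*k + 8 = (k + 2)*(k + 4)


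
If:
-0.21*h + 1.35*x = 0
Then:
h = 6.42857142857143*x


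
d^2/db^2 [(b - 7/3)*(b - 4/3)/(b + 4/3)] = 528/(27*b^3 + 108*b^2 + 144*b + 64)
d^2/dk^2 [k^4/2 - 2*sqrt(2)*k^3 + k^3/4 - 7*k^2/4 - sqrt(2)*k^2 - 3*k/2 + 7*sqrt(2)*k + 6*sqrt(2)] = 6*k^2 - 12*sqrt(2)*k + 3*k/2 - 7/2 - 2*sqrt(2)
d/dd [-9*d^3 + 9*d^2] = 9*d*(2 - 3*d)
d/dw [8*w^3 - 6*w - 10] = 24*w^2 - 6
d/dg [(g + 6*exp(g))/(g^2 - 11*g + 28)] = (-(g + 6*exp(g))*(2*g - 11) + (6*exp(g) + 1)*(g^2 - 11*g + 28))/(g^2 - 11*g + 28)^2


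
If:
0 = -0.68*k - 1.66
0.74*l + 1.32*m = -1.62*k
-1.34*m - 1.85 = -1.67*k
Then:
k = -2.44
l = 13.23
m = -4.42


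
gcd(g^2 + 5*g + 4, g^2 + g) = g + 1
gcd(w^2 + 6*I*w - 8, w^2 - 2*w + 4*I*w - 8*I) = w + 4*I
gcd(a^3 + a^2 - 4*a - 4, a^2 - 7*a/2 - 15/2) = 1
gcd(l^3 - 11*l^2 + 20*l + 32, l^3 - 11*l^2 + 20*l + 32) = l^3 - 11*l^2 + 20*l + 32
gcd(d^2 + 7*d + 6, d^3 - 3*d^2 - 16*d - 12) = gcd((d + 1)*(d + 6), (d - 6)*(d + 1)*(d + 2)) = d + 1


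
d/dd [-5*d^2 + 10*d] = 10 - 10*d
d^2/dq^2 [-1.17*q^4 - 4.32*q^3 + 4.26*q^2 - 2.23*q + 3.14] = -14.04*q^2 - 25.92*q + 8.52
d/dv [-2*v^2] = -4*v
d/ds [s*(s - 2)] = 2*s - 2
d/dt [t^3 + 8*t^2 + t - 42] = 3*t^2 + 16*t + 1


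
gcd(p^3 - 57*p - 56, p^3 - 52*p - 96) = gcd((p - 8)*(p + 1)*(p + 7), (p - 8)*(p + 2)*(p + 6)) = p - 8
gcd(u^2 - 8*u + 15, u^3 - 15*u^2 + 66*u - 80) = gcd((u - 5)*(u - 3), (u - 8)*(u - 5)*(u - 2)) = u - 5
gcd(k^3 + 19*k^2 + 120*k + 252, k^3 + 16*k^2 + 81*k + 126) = k^2 + 13*k + 42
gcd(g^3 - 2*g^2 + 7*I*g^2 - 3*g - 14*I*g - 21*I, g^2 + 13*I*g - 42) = g + 7*I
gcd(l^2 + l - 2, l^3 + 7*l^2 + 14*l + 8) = l + 2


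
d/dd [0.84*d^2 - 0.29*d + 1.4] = 1.68*d - 0.29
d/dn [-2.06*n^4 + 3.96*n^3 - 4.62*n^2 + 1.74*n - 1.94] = -8.24*n^3 + 11.88*n^2 - 9.24*n + 1.74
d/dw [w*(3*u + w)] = 3*u + 2*w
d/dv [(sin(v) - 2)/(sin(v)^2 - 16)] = (4*sin(v) + cos(v)^2 - 17)*cos(v)/(sin(v)^2 - 16)^2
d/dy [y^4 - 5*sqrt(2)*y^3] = y^2*(4*y - 15*sqrt(2))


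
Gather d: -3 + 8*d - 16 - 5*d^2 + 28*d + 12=-5*d^2 + 36*d - 7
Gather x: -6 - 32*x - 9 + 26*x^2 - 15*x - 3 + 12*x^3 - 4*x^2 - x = 12*x^3 + 22*x^2 - 48*x - 18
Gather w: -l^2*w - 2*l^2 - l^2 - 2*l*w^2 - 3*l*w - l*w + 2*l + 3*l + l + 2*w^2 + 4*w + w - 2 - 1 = -3*l^2 + 6*l + w^2*(2 - 2*l) + w*(-l^2 - 4*l + 5) - 3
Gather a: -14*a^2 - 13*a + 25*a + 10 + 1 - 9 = -14*a^2 + 12*a + 2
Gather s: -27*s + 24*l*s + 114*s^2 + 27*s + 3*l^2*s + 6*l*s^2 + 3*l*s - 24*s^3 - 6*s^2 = -24*s^3 + s^2*(6*l + 108) + s*(3*l^2 + 27*l)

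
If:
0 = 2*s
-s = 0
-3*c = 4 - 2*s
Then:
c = -4/3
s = 0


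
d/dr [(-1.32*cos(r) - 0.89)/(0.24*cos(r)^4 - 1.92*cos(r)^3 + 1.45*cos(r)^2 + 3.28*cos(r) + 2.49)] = (-0.9504*cos(r)^4 + 4.2144*cos(r)^3 + 3.2124*cos(r)^2 - 2.581*cos(r) + 0.3676)*sin(r)/(0.0576*cos(r)^8 - 0.9216*cos(r)^7 + 4.3824*cos(r)^6 - 3.9936*cos(r)^5 - 9.2975*cos(r)^4 - 0.0496000000000016*cos(r)^3 + 17.9794*cos(r)^2 + 16.3344*cos(r) + 6.2001)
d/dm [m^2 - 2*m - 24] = 2*m - 2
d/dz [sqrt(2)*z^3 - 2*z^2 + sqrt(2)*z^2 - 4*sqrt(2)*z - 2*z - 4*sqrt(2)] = 3*sqrt(2)*z^2 - 4*z + 2*sqrt(2)*z - 4*sqrt(2) - 2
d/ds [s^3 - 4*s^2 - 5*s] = 3*s^2 - 8*s - 5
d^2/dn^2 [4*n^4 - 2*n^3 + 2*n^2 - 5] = 48*n^2 - 12*n + 4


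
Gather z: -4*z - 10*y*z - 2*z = z*(-10*y - 6)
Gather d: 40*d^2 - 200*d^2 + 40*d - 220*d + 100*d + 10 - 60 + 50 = -160*d^2 - 80*d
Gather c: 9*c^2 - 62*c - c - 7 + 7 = 9*c^2 - 63*c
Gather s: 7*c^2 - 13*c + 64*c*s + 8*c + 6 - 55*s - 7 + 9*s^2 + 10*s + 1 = 7*c^2 - 5*c + 9*s^2 + s*(64*c - 45)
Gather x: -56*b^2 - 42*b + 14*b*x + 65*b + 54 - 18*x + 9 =-56*b^2 + 23*b + x*(14*b - 18) + 63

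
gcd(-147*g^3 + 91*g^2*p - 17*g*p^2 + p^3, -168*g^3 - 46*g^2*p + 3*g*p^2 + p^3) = -7*g + p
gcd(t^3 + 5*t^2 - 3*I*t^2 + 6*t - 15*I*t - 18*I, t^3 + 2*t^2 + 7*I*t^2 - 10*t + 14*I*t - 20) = t + 2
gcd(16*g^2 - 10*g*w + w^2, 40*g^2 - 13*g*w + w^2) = -8*g + w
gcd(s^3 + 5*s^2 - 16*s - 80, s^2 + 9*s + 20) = s^2 + 9*s + 20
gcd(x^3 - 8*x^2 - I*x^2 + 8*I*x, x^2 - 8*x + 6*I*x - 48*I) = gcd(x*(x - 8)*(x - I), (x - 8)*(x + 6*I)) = x - 8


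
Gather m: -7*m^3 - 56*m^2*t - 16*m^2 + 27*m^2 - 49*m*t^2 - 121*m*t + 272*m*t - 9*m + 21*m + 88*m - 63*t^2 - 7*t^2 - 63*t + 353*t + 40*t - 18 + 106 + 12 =-7*m^3 + m^2*(11 - 56*t) + m*(-49*t^2 + 151*t + 100) - 70*t^2 + 330*t + 100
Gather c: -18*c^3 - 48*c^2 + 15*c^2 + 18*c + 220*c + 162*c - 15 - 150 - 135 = -18*c^3 - 33*c^2 + 400*c - 300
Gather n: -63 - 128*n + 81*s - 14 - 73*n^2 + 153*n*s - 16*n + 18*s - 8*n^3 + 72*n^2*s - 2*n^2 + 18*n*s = -8*n^3 + n^2*(72*s - 75) + n*(171*s - 144) + 99*s - 77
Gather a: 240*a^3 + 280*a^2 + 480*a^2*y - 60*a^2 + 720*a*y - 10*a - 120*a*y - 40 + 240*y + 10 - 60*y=240*a^3 + a^2*(480*y + 220) + a*(600*y - 10) + 180*y - 30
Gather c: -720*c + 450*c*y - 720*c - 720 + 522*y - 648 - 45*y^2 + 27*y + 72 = c*(450*y - 1440) - 45*y^2 + 549*y - 1296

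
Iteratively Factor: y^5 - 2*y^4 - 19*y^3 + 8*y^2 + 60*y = (y)*(y^4 - 2*y^3 - 19*y^2 + 8*y + 60) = y*(y + 2)*(y^3 - 4*y^2 - 11*y + 30) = y*(y - 2)*(y + 2)*(y^2 - 2*y - 15) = y*(y - 2)*(y + 2)*(y + 3)*(y - 5)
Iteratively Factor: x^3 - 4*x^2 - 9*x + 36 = (x - 3)*(x^2 - x - 12) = (x - 3)*(x + 3)*(x - 4)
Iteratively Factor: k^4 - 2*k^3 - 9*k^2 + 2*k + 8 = (k - 1)*(k^3 - k^2 - 10*k - 8) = (k - 4)*(k - 1)*(k^2 + 3*k + 2) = (k - 4)*(k - 1)*(k + 1)*(k + 2)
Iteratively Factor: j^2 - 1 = (j + 1)*(j - 1)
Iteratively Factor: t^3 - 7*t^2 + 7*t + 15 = (t - 3)*(t^2 - 4*t - 5) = (t - 5)*(t - 3)*(t + 1)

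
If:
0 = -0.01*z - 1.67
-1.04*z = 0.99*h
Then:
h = 175.43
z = -167.00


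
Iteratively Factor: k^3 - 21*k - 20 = (k + 4)*(k^2 - 4*k - 5) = (k - 5)*(k + 4)*(k + 1)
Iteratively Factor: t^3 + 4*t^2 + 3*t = (t)*(t^2 + 4*t + 3) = t*(t + 3)*(t + 1)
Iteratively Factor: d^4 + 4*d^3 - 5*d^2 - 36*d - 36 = (d + 3)*(d^3 + d^2 - 8*d - 12) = (d + 2)*(d + 3)*(d^2 - d - 6) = (d + 2)^2*(d + 3)*(d - 3)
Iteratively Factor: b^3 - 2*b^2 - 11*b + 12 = (b - 4)*(b^2 + 2*b - 3) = (b - 4)*(b - 1)*(b + 3)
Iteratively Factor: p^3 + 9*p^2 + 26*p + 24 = (p + 4)*(p^2 + 5*p + 6) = (p + 2)*(p + 4)*(p + 3)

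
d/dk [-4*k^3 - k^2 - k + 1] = -12*k^2 - 2*k - 1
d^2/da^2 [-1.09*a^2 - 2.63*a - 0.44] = -2.18000000000000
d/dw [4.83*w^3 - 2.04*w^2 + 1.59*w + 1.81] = 14.49*w^2 - 4.08*w + 1.59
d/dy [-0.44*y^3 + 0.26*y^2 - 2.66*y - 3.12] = -1.32*y^2 + 0.52*y - 2.66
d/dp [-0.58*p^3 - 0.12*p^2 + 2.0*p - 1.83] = -1.74*p^2 - 0.24*p + 2.0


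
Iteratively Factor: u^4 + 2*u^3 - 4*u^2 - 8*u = (u)*(u^3 + 2*u^2 - 4*u - 8) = u*(u + 2)*(u^2 - 4) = u*(u - 2)*(u + 2)*(u + 2)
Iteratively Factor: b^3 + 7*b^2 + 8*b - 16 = (b - 1)*(b^2 + 8*b + 16) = (b - 1)*(b + 4)*(b + 4)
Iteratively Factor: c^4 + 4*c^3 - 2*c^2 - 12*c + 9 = (c + 3)*(c^3 + c^2 - 5*c + 3) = (c - 1)*(c + 3)*(c^2 + 2*c - 3) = (c - 1)*(c + 3)^2*(c - 1)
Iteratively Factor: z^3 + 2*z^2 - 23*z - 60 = (z - 5)*(z^2 + 7*z + 12) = (z - 5)*(z + 3)*(z + 4)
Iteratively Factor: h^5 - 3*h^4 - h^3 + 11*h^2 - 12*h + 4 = (h - 1)*(h^4 - 2*h^3 - 3*h^2 + 8*h - 4) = (h - 1)^2*(h^3 - h^2 - 4*h + 4) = (h - 1)^2*(h + 2)*(h^2 - 3*h + 2) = (h - 1)^3*(h + 2)*(h - 2)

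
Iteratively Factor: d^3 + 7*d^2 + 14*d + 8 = (d + 4)*(d^2 + 3*d + 2) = (d + 2)*(d + 4)*(d + 1)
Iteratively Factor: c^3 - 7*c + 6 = (c - 2)*(c^2 + 2*c - 3) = (c - 2)*(c - 1)*(c + 3)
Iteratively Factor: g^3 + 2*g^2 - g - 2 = (g - 1)*(g^2 + 3*g + 2) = (g - 1)*(g + 2)*(g + 1)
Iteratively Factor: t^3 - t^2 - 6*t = (t - 3)*(t^2 + 2*t) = t*(t - 3)*(t + 2)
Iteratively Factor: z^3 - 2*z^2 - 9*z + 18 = (z - 3)*(z^2 + z - 6) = (z - 3)*(z + 3)*(z - 2)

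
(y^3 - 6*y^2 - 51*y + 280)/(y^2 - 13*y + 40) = y + 7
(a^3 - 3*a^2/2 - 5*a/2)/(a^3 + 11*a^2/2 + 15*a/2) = (2*a^2 - 3*a - 5)/(2*a^2 + 11*a + 15)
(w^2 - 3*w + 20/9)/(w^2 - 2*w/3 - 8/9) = (3*w - 5)/(3*w + 2)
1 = 1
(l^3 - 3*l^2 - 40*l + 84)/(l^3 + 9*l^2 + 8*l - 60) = (l - 7)/(l + 5)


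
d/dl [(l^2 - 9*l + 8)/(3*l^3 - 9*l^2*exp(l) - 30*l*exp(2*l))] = (l*(9 - 2*l)*(-l^2 + 3*l*exp(l) + 10*exp(2*l)) + (l^2 - 9*l + 8)*(3*l^2*exp(l) - 3*l^2 + 20*l*exp(2*l) + 6*l*exp(l) + 10*exp(2*l)))/(3*l^2*(-l^2 + 3*l*exp(l) + 10*exp(2*l))^2)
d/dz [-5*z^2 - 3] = -10*z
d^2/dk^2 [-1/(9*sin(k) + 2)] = 9*(9*sin(k)^2 - 2*sin(k) - 18)/(9*sin(k) + 2)^3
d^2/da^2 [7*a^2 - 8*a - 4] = 14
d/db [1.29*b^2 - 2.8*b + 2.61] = 2.58*b - 2.8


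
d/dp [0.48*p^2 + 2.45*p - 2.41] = 0.96*p + 2.45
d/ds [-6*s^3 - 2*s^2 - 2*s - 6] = -18*s^2 - 4*s - 2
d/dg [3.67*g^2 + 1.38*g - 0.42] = 7.34*g + 1.38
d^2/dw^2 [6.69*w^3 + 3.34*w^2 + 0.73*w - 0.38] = 40.14*w + 6.68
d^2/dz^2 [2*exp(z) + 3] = 2*exp(z)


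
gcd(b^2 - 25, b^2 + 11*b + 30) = b + 5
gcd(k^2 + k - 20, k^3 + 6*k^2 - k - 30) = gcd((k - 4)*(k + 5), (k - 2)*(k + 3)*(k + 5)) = k + 5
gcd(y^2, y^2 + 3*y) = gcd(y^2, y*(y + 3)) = y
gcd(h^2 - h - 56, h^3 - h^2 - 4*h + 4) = 1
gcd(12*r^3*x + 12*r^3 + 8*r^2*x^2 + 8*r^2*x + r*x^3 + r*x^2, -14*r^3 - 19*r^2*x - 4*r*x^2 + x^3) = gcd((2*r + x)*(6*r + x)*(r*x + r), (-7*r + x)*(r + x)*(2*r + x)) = 2*r + x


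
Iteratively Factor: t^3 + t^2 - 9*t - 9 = (t - 3)*(t^2 + 4*t + 3) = (t - 3)*(t + 3)*(t + 1)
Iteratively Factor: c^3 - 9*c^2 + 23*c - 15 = (c - 1)*(c^2 - 8*c + 15) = (c - 3)*(c - 1)*(c - 5)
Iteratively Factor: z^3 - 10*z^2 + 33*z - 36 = (z - 4)*(z^2 - 6*z + 9) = (z - 4)*(z - 3)*(z - 3)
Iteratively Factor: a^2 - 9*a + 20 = (a - 4)*(a - 5)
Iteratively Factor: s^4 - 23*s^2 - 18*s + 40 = (s + 2)*(s^3 - 2*s^2 - 19*s + 20) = (s - 5)*(s + 2)*(s^2 + 3*s - 4) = (s - 5)*(s + 2)*(s + 4)*(s - 1)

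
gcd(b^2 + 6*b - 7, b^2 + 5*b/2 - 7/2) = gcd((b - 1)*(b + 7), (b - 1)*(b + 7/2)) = b - 1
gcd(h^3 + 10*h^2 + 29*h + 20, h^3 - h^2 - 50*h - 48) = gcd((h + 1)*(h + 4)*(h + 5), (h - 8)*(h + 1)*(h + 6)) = h + 1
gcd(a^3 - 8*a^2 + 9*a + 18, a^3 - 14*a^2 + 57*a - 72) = a - 3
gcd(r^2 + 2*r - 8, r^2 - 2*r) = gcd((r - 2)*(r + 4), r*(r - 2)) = r - 2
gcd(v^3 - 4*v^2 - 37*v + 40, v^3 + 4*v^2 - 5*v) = v^2 + 4*v - 5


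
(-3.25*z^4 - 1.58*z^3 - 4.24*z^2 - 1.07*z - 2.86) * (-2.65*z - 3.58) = 8.6125*z^5 + 15.822*z^4 + 16.8924*z^3 + 18.0147*z^2 + 11.4096*z + 10.2388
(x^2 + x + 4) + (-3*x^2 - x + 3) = 7 - 2*x^2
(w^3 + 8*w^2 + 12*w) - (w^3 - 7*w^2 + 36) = 15*w^2 + 12*w - 36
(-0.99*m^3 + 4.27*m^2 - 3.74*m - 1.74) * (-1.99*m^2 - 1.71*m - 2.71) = 1.9701*m^5 - 6.8044*m^4 + 2.8238*m^3 - 1.7137*m^2 + 13.1108*m + 4.7154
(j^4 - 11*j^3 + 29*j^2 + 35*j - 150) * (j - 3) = j^5 - 14*j^4 + 62*j^3 - 52*j^2 - 255*j + 450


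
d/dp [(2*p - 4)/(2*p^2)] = (4 - p)/p^3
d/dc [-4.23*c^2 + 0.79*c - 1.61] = 0.79 - 8.46*c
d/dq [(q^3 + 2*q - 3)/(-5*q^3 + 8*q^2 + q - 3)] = (8*q^4 + 22*q^3 - 70*q^2 + 48*q - 3)/(25*q^6 - 80*q^5 + 54*q^4 + 46*q^3 - 47*q^2 - 6*q + 9)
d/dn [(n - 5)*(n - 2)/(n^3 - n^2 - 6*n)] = (-n^4 + 14*n^3 - 43*n^2 + 20*n + 60)/(n^2*(n^4 - 2*n^3 - 11*n^2 + 12*n + 36))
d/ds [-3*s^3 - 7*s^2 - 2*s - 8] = -9*s^2 - 14*s - 2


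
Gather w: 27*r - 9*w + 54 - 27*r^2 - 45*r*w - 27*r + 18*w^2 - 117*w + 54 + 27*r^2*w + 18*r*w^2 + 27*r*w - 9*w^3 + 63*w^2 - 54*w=-27*r^2 - 9*w^3 + w^2*(18*r + 81) + w*(27*r^2 - 18*r - 180) + 108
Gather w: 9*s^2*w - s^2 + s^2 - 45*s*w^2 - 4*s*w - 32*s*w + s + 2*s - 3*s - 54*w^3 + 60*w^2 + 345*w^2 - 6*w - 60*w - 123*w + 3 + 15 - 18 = -54*w^3 + w^2*(405 - 45*s) + w*(9*s^2 - 36*s - 189)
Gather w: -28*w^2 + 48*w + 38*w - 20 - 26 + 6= -28*w^2 + 86*w - 40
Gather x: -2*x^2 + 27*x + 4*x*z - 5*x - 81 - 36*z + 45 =-2*x^2 + x*(4*z + 22) - 36*z - 36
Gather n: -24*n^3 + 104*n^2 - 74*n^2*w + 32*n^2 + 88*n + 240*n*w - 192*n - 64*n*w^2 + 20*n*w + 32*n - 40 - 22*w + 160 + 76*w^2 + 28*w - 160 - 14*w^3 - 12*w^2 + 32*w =-24*n^3 + n^2*(136 - 74*w) + n*(-64*w^2 + 260*w - 72) - 14*w^3 + 64*w^2 + 38*w - 40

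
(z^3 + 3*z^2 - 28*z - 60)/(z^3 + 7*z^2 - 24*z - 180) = (z + 2)/(z + 6)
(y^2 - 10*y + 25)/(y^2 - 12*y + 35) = (y - 5)/(y - 7)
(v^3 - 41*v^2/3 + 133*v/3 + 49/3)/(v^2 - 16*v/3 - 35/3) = (3*v^2 - 20*v - 7)/(3*v + 5)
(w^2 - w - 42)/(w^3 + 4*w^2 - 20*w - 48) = (w - 7)/(w^2 - 2*w - 8)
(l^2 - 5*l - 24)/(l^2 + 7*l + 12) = (l - 8)/(l + 4)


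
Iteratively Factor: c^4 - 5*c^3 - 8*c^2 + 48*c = (c)*(c^3 - 5*c^2 - 8*c + 48) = c*(c + 3)*(c^2 - 8*c + 16) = c*(c - 4)*(c + 3)*(c - 4)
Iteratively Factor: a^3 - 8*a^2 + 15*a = (a - 5)*(a^2 - 3*a) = a*(a - 5)*(a - 3)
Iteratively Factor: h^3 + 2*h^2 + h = (h)*(h^2 + 2*h + 1) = h*(h + 1)*(h + 1)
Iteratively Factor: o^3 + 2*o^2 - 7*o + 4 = (o + 4)*(o^2 - 2*o + 1) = (o - 1)*(o + 4)*(o - 1)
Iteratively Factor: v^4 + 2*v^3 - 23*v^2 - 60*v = (v + 4)*(v^3 - 2*v^2 - 15*v) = (v + 3)*(v + 4)*(v^2 - 5*v) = v*(v + 3)*(v + 4)*(v - 5)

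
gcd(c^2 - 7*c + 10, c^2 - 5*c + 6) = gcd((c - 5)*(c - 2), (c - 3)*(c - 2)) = c - 2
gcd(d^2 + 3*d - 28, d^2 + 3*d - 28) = d^2 + 3*d - 28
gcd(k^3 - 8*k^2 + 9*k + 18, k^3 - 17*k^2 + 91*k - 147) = k - 3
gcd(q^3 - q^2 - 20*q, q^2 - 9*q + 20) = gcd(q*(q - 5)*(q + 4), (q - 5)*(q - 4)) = q - 5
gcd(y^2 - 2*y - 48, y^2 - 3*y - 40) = y - 8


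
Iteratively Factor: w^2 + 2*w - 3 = (w - 1)*(w + 3)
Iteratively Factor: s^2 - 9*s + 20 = (s - 4)*(s - 5)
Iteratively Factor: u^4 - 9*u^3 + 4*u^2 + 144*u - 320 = (u - 4)*(u^3 - 5*u^2 - 16*u + 80) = (u - 4)^2*(u^2 - u - 20) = (u - 4)^2*(u + 4)*(u - 5)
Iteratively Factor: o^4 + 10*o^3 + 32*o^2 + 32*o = (o + 4)*(o^3 + 6*o^2 + 8*o) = (o + 2)*(o + 4)*(o^2 + 4*o) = o*(o + 2)*(o + 4)*(o + 4)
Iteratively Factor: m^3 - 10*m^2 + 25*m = (m - 5)*(m^2 - 5*m) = (m - 5)^2*(m)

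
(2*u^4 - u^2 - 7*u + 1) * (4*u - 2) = 8*u^5 - 4*u^4 - 4*u^3 - 26*u^2 + 18*u - 2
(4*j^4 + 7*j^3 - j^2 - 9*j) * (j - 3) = 4*j^5 - 5*j^4 - 22*j^3 - 6*j^2 + 27*j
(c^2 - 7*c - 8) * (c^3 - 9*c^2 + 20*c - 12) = c^5 - 16*c^4 + 75*c^3 - 80*c^2 - 76*c + 96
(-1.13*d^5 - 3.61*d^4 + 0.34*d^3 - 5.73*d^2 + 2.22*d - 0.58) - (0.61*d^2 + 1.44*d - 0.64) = -1.13*d^5 - 3.61*d^4 + 0.34*d^3 - 6.34*d^2 + 0.78*d + 0.0600000000000001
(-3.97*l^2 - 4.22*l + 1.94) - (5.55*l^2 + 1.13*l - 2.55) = -9.52*l^2 - 5.35*l + 4.49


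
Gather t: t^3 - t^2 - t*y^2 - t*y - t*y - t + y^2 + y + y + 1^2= t^3 - t^2 + t*(-y^2 - 2*y - 1) + y^2 + 2*y + 1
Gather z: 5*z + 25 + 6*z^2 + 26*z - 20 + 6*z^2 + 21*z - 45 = 12*z^2 + 52*z - 40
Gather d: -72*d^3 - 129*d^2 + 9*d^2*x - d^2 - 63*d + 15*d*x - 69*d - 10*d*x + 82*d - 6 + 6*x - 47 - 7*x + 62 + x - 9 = -72*d^3 + d^2*(9*x - 130) + d*(5*x - 50)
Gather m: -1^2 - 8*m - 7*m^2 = -7*m^2 - 8*m - 1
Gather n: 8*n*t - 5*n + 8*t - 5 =n*(8*t - 5) + 8*t - 5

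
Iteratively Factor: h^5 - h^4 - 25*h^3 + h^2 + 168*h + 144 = (h - 4)*(h^4 + 3*h^3 - 13*h^2 - 51*h - 36) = (h - 4)^2*(h^3 + 7*h^2 + 15*h + 9) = (h - 4)^2*(h + 3)*(h^2 + 4*h + 3) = (h - 4)^2*(h + 3)^2*(h + 1)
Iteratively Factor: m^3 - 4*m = (m - 2)*(m^2 + 2*m) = (m - 2)*(m + 2)*(m)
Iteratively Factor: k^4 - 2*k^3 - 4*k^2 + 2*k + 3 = (k + 1)*(k^3 - 3*k^2 - k + 3) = (k + 1)^2*(k^2 - 4*k + 3) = (k - 1)*(k + 1)^2*(k - 3)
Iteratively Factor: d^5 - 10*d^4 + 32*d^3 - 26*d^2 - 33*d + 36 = (d - 1)*(d^4 - 9*d^3 + 23*d^2 - 3*d - 36) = (d - 3)*(d - 1)*(d^3 - 6*d^2 + 5*d + 12) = (d - 4)*(d - 3)*(d - 1)*(d^2 - 2*d - 3) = (d - 4)*(d - 3)*(d - 1)*(d + 1)*(d - 3)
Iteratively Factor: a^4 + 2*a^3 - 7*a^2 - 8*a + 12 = (a - 1)*(a^3 + 3*a^2 - 4*a - 12) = (a - 1)*(a + 2)*(a^2 + a - 6) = (a - 2)*(a - 1)*(a + 2)*(a + 3)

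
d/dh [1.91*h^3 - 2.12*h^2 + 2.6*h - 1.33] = 5.73*h^2 - 4.24*h + 2.6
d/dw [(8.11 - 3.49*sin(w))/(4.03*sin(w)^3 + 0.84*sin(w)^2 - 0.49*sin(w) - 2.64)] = (28.1294*sin(w)^3 - 95.1183*sin(w)^2 - 13.6248*sin(w) + 13.1875)*cos(w)/(16.2409*sin(w)^6 + 6.7704*sin(w)^5 - 3.2438*sin(w)^4 - 22.1016*sin(w)^3 - 4.1951*sin(w)^2 + 2.5872*sin(w) + 6.9696)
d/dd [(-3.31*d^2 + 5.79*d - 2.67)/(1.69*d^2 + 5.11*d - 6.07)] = (-26.6992*d^2 + 49.208*d - 21.5016)/(2.8561*d^4 + 17.2718*d^3 + 5.5955*d^2 - 62.0354*d + 36.8449)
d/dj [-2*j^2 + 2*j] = 2 - 4*j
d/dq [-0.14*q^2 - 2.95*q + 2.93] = -0.28*q - 2.95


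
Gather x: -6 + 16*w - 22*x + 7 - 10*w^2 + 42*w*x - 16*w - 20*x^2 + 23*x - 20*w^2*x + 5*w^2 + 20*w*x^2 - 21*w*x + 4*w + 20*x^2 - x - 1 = -5*w^2 + 20*w*x^2 + 4*w + x*(-20*w^2 + 21*w)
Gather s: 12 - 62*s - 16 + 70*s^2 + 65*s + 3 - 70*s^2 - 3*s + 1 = 0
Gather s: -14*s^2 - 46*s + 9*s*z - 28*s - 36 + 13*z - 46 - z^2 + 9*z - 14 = -14*s^2 + s*(9*z - 74) - z^2 + 22*z - 96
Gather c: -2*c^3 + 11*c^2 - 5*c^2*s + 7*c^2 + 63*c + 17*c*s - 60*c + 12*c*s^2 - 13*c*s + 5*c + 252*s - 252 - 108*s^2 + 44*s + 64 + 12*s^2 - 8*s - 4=-2*c^3 + c^2*(18 - 5*s) + c*(12*s^2 + 4*s + 8) - 96*s^2 + 288*s - 192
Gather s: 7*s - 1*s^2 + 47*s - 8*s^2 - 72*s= -9*s^2 - 18*s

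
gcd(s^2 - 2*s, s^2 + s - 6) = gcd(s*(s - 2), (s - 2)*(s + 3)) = s - 2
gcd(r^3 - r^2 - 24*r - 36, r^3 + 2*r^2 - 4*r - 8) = r + 2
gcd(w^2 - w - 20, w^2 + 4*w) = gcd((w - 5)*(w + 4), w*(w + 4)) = w + 4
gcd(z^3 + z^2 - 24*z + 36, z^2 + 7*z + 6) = z + 6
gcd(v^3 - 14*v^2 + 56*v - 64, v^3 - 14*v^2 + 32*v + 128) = v - 8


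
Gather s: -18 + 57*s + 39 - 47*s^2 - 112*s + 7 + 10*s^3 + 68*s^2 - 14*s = 10*s^3 + 21*s^2 - 69*s + 28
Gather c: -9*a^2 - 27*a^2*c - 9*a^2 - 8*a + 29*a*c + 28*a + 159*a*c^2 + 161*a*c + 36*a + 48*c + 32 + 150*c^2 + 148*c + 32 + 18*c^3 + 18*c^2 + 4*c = -18*a^2 + 56*a + 18*c^3 + c^2*(159*a + 168) + c*(-27*a^2 + 190*a + 200) + 64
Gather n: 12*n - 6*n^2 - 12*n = -6*n^2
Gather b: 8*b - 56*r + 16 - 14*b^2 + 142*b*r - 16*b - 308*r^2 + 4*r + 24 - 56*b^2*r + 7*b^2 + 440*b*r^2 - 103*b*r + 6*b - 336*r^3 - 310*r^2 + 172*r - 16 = b^2*(-56*r - 7) + b*(440*r^2 + 39*r - 2) - 336*r^3 - 618*r^2 + 120*r + 24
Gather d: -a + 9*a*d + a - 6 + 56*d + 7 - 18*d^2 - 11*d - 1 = -18*d^2 + d*(9*a + 45)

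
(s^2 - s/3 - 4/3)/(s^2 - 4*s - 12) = (-3*s^2 + s + 4)/(3*(-s^2 + 4*s + 12))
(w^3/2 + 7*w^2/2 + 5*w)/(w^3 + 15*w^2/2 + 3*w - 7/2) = w*(w^2 + 7*w + 10)/(2*w^3 + 15*w^2 + 6*w - 7)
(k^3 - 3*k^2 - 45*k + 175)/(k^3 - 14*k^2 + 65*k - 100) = (k + 7)/(k - 4)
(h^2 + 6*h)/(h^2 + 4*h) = (h + 6)/(h + 4)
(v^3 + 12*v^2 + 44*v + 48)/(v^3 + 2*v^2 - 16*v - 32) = (v + 6)/(v - 4)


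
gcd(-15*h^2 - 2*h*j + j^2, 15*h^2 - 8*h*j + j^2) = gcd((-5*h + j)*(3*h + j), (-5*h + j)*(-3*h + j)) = 5*h - j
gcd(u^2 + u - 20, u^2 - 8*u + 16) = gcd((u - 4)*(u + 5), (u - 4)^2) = u - 4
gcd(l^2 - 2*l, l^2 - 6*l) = l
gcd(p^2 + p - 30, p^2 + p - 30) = p^2 + p - 30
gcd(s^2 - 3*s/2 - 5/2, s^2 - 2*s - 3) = s + 1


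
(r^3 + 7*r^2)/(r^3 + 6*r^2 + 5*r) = r*(r + 7)/(r^2 + 6*r + 5)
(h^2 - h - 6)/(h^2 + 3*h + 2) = (h - 3)/(h + 1)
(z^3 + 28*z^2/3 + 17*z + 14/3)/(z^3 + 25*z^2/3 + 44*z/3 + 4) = (z + 7)/(z + 6)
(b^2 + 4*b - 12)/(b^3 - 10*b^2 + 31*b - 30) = (b + 6)/(b^2 - 8*b + 15)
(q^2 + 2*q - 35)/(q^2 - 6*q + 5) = (q + 7)/(q - 1)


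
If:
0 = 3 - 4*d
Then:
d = 3/4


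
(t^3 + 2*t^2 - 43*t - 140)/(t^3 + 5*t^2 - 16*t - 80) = (t - 7)/(t - 4)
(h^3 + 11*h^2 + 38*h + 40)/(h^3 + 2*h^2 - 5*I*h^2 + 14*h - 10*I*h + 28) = (h^2 + 9*h + 20)/(h^2 - 5*I*h + 14)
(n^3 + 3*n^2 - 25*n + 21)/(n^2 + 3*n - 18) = (n^2 + 6*n - 7)/(n + 6)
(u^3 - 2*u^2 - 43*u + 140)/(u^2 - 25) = (u^2 + 3*u - 28)/(u + 5)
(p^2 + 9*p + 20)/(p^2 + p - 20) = (p + 4)/(p - 4)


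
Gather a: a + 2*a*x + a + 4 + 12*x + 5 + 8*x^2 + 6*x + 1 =a*(2*x + 2) + 8*x^2 + 18*x + 10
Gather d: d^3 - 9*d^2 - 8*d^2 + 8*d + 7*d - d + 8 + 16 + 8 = d^3 - 17*d^2 + 14*d + 32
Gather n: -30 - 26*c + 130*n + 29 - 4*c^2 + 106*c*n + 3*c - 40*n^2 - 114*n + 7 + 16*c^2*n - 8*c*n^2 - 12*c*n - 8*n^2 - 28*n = -4*c^2 - 23*c + n^2*(-8*c - 48) + n*(16*c^2 + 94*c - 12) + 6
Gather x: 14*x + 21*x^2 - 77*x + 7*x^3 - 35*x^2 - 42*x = 7*x^3 - 14*x^2 - 105*x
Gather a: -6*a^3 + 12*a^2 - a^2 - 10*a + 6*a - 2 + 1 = -6*a^3 + 11*a^2 - 4*a - 1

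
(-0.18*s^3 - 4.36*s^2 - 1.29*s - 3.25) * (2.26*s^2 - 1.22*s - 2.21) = -0.4068*s^5 - 9.634*s^4 + 2.8016*s^3 + 3.8644*s^2 + 6.8159*s + 7.1825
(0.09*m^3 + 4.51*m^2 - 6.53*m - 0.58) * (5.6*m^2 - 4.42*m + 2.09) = 0.504*m^5 + 24.8582*m^4 - 56.3141*m^3 + 35.0405*m^2 - 11.0841*m - 1.2122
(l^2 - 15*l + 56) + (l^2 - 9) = 2*l^2 - 15*l + 47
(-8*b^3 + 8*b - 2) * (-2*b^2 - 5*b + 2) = 16*b^5 + 40*b^4 - 32*b^3 - 36*b^2 + 26*b - 4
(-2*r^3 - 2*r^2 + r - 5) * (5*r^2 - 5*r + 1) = -10*r^5 + 13*r^3 - 32*r^2 + 26*r - 5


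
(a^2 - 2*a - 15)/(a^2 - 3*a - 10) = (a + 3)/(a + 2)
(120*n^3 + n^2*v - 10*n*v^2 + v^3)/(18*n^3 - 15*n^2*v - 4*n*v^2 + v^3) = (40*n^2 - 13*n*v + v^2)/(6*n^2 - 7*n*v + v^2)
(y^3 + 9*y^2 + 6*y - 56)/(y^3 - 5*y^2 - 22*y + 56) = (y + 7)/(y - 7)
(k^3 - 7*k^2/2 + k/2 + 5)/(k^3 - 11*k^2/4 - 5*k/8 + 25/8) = 4*(k - 2)/(4*k - 5)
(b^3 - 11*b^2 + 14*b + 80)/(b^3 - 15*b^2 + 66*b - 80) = (b + 2)/(b - 2)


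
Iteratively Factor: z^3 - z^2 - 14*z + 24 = (z - 2)*(z^2 + z - 12) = (z - 2)*(z + 4)*(z - 3)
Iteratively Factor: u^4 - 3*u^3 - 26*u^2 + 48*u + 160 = (u - 5)*(u^3 + 2*u^2 - 16*u - 32) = (u - 5)*(u + 4)*(u^2 - 2*u - 8) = (u - 5)*(u + 2)*(u + 4)*(u - 4)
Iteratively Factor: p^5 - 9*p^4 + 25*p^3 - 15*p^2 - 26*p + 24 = (p - 1)*(p^4 - 8*p^3 + 17*p^2 + 2*p - 24) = (p - 2)*(p - 1)*(p^3 - 6*p^2 + 5*p + 12) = (p - 4)*(p - 2)*(p - 1)*(p^2 - 2*p - 3) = (p - 4)*(p - 2)*(p - 1)*(p + 1)*(p - 3)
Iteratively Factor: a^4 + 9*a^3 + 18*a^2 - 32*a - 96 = (a - 2)*(a^3 + 11*a^2 + 40*a + 48) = (a - 2)*(a + 4)*(a^2 + 7*a + 12) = (a - 2)*(a + 4)^2*(a + 3)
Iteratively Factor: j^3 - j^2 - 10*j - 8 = (j + 1)*(j^2 - 2*j - 8) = (j - 4)*(j + 1)*(j + 2)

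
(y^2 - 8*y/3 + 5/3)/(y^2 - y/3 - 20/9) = 3*(y - 1)/(3*y + 4)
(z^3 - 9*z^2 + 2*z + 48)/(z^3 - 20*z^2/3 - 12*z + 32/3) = 3*(z - 3)/(3*z - 2)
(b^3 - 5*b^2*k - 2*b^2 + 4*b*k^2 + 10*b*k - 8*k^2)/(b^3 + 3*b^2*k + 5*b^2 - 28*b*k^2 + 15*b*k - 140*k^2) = (b^2 - b*k - 2*b + 2*k)/(b^2 + 7*b*k + 5*b + 35*k)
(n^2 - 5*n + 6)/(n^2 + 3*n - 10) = (n - 3)/(n + 5)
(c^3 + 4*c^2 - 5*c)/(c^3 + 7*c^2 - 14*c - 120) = c*(c - 1)/(c^2 + 2*c - 24)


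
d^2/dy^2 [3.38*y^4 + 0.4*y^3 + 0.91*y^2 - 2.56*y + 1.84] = 40.56*y^2 + 2.4*y + 1.82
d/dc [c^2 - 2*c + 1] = 2*c - 2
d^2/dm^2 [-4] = 0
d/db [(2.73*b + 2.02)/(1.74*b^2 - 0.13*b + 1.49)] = (-4.7502*b^2 - 7.0296*b + 4.3303)/(3.0276*b^4 - 0.4524*b^3 + 5.2021*b^2 - 0.3874*b + 2.2201)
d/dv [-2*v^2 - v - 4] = -4*v - 1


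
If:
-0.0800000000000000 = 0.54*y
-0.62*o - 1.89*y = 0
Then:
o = 0.45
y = -0.15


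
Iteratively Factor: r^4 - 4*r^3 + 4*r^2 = (r - 2)*(r^3 - 2*r^2) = (r - 2)^2*(r^2) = r*(r - 2)^2*(r)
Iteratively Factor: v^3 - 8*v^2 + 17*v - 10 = (v - 5)*(v^2 - 3*v + 2) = (v - 5)*(v - 2)*(v - 1)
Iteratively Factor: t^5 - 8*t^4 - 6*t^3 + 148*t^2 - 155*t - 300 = (t - 3)*(t^4 - 5*t^3 - 21*t^2 + 85*t + 100) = (t - 3)*(t + 1)*(t^3 - 6*t^2 - 15*t + 100) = (t - 5)*(t - 3)*(t + 1)*(t^2 - t - 20) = (t - 5)^2*(t - 3)*(t + 1)*(t + 4)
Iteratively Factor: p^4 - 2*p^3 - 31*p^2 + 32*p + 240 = (p - 4)*(p^3 + 2*p^2 - 23*p - 60) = (p - 4)*(p + 3)*(p^2 - p - 20) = (p - 4)*(p + 3)*(p + 4)*(p - 5)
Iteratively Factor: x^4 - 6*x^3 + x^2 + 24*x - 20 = (x - 1)*(x^3 - 5*x^2 - 4*x + 20) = (x - 5)*(x - 1)*(x^2 - 4) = (x - 5)*(x - 2)*(x - 1)*(x + 2)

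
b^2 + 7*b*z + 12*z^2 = (b + 3*z)*(b + 4*z)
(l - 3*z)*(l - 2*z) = l^2 - 5*l*z + 6*z^2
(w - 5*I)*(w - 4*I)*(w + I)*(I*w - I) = I*w^4 + 8*w^3 - I*w^3 - 8*w^2 - 11*I*w^2 + 20*w + 11*I*w - 20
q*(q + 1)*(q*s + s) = q^3*s + 2*q^2*s + q*s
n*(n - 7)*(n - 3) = n^3 - 10*n^2 + 21*n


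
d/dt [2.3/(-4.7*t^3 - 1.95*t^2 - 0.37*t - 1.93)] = (32.43*t^2 + 8.97*t + 0.851)/(4.7*t^3 + 1.95*t^2 + 0.37*t + 1.93)^2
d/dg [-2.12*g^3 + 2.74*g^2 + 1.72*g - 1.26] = -6.36*g^2 + 5.48*g + 1.72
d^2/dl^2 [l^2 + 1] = 2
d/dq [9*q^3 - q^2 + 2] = q*(27*q - 2)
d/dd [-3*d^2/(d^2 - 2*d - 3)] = 6*d*(d + 3)/(d^4 - 4*d^3 - 2*d^2 + 12*d + 9)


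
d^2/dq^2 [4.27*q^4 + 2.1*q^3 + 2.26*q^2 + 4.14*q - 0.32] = 51.24*q^2 + 12.6*q + 4.52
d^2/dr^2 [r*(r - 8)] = 2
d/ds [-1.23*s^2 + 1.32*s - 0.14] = 1.32 - 2.46*s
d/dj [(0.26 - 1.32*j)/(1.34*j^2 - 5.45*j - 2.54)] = (1.7688*j^2 - 0.6968*j + 4.7698)/(1.7956*j^4 - 14.606*j^3 + 22.8953*j^2 + 27.686*j + 6.4516)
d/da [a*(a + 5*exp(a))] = a*(5*exp(a) + 1) + a + 5*exp(a)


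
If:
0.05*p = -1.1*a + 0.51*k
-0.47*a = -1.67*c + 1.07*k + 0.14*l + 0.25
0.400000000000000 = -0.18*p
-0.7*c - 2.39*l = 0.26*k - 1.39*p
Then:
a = -1.41940298507463*l - 1.76177253268541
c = -2.27717295873573*l - 2.9203851543317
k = -3.06145741878841*l - 4.01776646483346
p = -2.22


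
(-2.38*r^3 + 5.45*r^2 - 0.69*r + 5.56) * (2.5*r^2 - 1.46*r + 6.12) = -5.95*r^5 + 17.0998*r^4 - 24.2476*r^3 + 48.2614*r^2 - 12.3404*r + 34.0272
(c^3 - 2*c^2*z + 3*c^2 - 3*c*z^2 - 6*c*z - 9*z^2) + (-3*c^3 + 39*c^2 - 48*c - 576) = -2*c^3 - 2*c^2*z + 42*c^2 - 3*c*z^2 - 6*c*z - 48*c - 9*z^2 - 576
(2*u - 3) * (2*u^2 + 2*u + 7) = 4*u^3 - 2*u^2 + 8*u - 21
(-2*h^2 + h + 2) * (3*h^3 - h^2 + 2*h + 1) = -6*h^5 + 5*h^4 + h^3 - 2*h^2 + 5*h + 2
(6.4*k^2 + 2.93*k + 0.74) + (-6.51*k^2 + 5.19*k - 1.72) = -0.109999999999999*k^2 + 8.12*k - 0.98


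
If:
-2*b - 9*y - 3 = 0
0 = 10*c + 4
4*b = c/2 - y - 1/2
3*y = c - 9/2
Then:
No Solution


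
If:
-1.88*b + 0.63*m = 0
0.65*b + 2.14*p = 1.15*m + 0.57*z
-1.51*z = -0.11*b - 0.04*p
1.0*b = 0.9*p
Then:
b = 0.00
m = 0.00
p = 0.00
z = 0.00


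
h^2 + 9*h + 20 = (h + 4)*(h + 5)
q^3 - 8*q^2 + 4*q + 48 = (q - 6)*(q - 4)*(q + 2)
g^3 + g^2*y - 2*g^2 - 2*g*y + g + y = (g - 1)^2*(g + y)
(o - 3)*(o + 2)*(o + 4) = o^3 + 3*o^2 - 10*o - 24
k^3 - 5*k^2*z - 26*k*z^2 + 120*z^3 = (k - 6*z)*(k - 4*z)*(k + 5*z)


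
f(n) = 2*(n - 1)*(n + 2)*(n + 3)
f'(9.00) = 632.00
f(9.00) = 2112.00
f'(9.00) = 632.00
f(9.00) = 2112.00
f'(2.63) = 85.58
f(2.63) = 84.98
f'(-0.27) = -1.88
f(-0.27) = -12.00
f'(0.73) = 16.88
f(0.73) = -5.50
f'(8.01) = 515.12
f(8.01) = 1545.15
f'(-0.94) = -7.74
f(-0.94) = -8.47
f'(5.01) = 232.76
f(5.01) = 450.32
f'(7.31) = 439.58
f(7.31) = 1211.34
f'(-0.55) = -4.98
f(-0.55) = -11.01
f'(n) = 2*(n - 1)*(n + 2) + 2*(n - 1)*(n + 3) + 2*(n + 2)*(n + 3)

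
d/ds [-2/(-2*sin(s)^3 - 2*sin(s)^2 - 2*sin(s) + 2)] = (-2*sin(s) + 3*cos(s)^2 - 4)*cos(s)/(sin(s)^3 + sin(s)^2 + sin(s) - 1)^2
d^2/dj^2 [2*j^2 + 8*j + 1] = 4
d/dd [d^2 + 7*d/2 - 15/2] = 2*d + 7/2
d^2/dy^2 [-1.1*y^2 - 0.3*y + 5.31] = -2.20000000000000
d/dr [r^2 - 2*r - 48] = 2*r - 2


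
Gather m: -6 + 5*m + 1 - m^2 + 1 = -m^2 + 5*m - 4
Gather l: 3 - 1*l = 3 - l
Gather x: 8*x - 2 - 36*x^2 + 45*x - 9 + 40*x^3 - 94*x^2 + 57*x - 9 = 40*x^3 - 130*x^2 + 110*x - 20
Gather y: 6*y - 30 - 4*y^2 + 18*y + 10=-4*y^2 + 24*y - 20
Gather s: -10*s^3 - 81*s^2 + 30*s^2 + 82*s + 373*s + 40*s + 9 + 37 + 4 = -10*s^3 - 51*s^2 + 495*s + 50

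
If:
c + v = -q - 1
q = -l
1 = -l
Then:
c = -v - 2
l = -1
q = 1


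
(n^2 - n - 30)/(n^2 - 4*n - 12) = (n + 5)/(n + 2)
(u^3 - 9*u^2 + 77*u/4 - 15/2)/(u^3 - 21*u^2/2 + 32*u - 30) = (u - 1/2)/(u - 2)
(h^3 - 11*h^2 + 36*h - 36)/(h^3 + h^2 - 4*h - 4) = (h^2 - 9*h + 18)/(h^2 + 3*h + 2)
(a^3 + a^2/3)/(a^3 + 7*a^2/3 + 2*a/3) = a/(a + 2)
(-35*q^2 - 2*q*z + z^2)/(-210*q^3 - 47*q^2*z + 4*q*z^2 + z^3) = 1/(6*q + z)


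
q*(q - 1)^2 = q^3 - 2*q^2 + q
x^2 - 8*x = x*(x - 8)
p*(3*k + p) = 3*k*p + p^2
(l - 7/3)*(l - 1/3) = l^2 - 8*l/3 + 7/9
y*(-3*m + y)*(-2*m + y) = 6*m^2*y - 5*m*y^2 + y^3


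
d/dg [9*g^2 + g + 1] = 18*g + 1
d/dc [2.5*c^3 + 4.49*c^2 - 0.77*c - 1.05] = 7.5*c^2 + 8.98*c - 0.77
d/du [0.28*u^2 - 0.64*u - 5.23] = 0.56*u - 0.64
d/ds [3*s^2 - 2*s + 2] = 6*s - 2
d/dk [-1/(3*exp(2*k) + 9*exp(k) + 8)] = (6*exp(k) + 9)*exp(k)/(3*exp(2*k) + 9*exp(k) + 8)^2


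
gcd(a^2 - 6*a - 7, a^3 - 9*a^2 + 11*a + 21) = a^2 - 6*a - 7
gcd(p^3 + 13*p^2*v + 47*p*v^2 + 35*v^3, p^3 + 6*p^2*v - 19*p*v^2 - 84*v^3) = p + 7*v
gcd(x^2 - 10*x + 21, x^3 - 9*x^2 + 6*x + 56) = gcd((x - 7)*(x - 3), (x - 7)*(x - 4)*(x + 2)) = x - 7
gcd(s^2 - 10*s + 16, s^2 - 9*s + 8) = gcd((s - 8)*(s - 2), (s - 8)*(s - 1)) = s - 8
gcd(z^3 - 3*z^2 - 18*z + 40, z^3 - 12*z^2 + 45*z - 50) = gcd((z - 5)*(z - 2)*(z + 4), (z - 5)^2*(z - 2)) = z^2 - 7*z + 10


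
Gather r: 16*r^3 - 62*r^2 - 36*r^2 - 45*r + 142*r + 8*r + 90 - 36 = 16*r^3 - 98*r^2 + 105*r + 54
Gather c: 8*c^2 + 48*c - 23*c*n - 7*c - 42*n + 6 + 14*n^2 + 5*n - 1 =8*c^2 + c*(41 - 23*n) + 14*n^2 - 37*n + 5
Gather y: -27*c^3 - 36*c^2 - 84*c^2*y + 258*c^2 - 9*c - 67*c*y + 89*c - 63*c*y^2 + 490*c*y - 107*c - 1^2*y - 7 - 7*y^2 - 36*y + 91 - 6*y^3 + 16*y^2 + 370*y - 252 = -27*c^3 + 222*c^2 - 27*c - 6*y^3 + y^2*(9 - 63*c) + y*(-84*c^2 + 423*c + 333) - 168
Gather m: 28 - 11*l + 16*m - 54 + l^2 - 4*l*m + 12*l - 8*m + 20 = l^2 + l + m*(8 - 4*l) - 6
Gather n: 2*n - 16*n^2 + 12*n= -16*n^2 + 14*n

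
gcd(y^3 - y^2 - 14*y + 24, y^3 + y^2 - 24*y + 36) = y^2 - 5*y + 6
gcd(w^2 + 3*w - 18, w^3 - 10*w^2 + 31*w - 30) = w - 3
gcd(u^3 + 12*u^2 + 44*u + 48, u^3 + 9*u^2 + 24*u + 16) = u + 4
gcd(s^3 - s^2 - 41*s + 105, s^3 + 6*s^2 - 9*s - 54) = s - 3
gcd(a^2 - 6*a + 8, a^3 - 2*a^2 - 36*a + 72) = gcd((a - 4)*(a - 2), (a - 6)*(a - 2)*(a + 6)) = a - 2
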